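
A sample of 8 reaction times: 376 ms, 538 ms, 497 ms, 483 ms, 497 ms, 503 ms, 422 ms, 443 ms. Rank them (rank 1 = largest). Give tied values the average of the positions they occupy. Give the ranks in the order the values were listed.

8, 1, 3.5, 5, 3.5, 2, 7, 6

Sorted (descending): 538, 503, 497, 497, 483, 443, 422, 376
The 2 values of 497 occupy positions 3–4 → average rank (3+4)/2 = 3.5.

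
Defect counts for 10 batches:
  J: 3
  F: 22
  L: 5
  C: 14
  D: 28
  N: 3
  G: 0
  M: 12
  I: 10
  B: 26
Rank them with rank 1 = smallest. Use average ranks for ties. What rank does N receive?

2.5

Sorted (ascending): 0, 3, 3, 5, 10, 12, 14, 22, 26, 28
The 2 values of 3 occupy positions 2–3 → average rank (2+3)/2 = 2.5.
N has value 3 → rank 2.5.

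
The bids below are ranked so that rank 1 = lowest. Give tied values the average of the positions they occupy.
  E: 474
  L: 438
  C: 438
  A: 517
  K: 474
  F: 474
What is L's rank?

Sorted (ascending): 438, 438, 474, 474, 474, 517
The 2 values of 438 occupy positions 1–2 → average rank (1+2)/2 = 1.5.
The 3 values of 474 occupy positions 3–5 → average rank 4.
L has value 438 → rank 1.5.

1.5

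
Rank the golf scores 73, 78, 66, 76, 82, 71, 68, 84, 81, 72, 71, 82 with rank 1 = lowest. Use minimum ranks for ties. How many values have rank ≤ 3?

4

Sorted (ascending): 66, 68, 71, 71, 72, 73, 76, 78, 81, 82, 82, 84
The 2 values of 71 occupy positions 3–4 → each gets rank 3.
The 2 values of 82 occupy positions 10–11 → each gets rank 10.
Ranks ≤ 3: {1, 2, 3, 3} → 4 values.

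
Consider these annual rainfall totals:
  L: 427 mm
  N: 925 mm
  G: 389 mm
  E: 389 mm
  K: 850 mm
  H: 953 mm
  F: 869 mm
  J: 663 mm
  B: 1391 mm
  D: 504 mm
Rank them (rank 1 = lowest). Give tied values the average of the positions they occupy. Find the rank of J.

Sorted (ascending): 389, 389, 427, 504, 663, 850, 869, 925, 953, 1391
The 2 values of 389 occupy positions 1–2 → average rank (1+2)/2 = 1.5.
J has value 663 mm → rank 5.

5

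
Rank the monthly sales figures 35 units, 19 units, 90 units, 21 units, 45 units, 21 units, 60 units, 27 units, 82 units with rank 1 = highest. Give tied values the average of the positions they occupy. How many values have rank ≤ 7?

Sorted (descending): 90, 82, 60, 45, 35, 27, 21, 21, 19
The 2 values of 21 occupy positions 7–8 → average rank (7+8)/2 = 7.5.
Ranks ≤ 7: {1, 2, 3, 4, 5, 6} → 6 values.

6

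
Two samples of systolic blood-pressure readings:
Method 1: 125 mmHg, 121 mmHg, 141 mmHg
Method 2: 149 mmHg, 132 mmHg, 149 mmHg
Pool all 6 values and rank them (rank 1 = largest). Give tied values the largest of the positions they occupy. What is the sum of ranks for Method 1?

Sorted (descending): 149, 149, 141, 132, 125, 121
The 2 values of 149 occupy positions 1–2 → each gets rank 2.
Method 1 values → pooled ranks: 125→5, 121→6, 141→3
Rank sum = 5 + 6 + 3 = 14

14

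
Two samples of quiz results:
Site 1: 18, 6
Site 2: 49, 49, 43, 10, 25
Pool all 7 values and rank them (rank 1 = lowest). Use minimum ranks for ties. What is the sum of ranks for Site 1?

Sorted (ascending): 6, 10, 18, 25, 43, 49, 49
The 2 values of 49 occupy positions 6–7 → each gets rank 6.
Site 1 values → pooled ranks: 18→3, 6→1
Rank sum = 3 + 1 = 4

4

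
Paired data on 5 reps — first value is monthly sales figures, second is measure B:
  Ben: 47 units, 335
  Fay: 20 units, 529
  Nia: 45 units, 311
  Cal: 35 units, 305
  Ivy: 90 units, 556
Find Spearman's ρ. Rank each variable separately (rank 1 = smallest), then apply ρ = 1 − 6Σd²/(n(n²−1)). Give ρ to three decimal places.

Ranks of variable 1: 4, 1, 3, 2, 5
Ranks of variable 2: 3, 4, 2, 1, 5
d = r₁ − r₂: 1, -3, 1, 1, 0
d²: 1, 9, 1, 1, 0; Σd² = 12
ρ = 1 − 6·12/(5·24) = 1 − 72/120 = 0.400

0.400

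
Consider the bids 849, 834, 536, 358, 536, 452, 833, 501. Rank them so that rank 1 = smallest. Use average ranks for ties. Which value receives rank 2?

452

Sorted (ascending): 358, 452, 501, 536, 536, 833, 834, 849
The 2 values of 536 occupy positions 4–5 → average rank (4+5)/2 = 4.5.
Rank 2 → value 452.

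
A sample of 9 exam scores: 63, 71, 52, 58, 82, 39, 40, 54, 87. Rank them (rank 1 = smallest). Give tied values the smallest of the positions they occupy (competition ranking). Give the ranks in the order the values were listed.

Sorted (ascending): 39, 40, 52, 54, 58, 63, 71, 82, 87
No ties — each value takes its position as its rank.

6, 7, 3, 5, 8, 1, 2, 4, 9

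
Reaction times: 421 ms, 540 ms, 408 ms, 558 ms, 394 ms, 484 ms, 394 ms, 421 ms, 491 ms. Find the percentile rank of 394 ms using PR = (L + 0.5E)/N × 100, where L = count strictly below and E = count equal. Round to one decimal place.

N = 9.
Strictly below 394: 0. Equal to 394: 2.
PR = (0 + 0.5·2)/9 × 100 = 11.1

11.1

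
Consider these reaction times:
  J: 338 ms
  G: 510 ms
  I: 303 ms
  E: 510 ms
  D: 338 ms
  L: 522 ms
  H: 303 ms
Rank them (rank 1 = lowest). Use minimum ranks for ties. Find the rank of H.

1

Sorted (ascending): 303, 303, 338, 338, 510, 510, 522
The 2 values of 303 occupy positions 1–2 → each gets rank 1.
The 2 values of 338 occupy positions 3–4 → each gets rank 3.
The 2 values of 510 occupy positions 5–6 → each gets rank 5.
H has value 303 ms → rank 1.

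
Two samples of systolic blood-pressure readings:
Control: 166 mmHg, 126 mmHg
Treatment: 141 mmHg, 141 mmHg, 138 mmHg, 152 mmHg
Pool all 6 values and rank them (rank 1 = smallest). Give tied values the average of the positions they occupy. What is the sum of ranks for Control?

7

Sorted (ascending): 126, 138, 141, 141, 152, 166
The 2 values of 141 occupy positions 3–4 → average rank (3+4)/2 = 3.5.
Control values → pooled ranks: 166→6, 126→1
Rank sum = 6 + 1 = 7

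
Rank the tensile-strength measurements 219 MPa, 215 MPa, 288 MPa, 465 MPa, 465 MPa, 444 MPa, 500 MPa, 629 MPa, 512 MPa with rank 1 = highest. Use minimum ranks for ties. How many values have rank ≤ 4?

Sorted (descending): 629, 512, 500, 465, 465, 444, 288, 219, 215
The 2 values of 465 occupy positions 4–5 → each gets rank 4.
Ranks ≤ 4: {1, 2, 3, 4, 4} → 5 values.

5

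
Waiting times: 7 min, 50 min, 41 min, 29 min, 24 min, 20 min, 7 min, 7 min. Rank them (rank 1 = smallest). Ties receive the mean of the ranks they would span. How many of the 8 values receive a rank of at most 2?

3

Sorted (ascending): 7, 7, 7, 20, 24, 29, 41, 50
The 3 values of 7 occupy positions 1–3 → average rank 2.
Ranks ≤ 2: {2, 2, 2} → 3 values.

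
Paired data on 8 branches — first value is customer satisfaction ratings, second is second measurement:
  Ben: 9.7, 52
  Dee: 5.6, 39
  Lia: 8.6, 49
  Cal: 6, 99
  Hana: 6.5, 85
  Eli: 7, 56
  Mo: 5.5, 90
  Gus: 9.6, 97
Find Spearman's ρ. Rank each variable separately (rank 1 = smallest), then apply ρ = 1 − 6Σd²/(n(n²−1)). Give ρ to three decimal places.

-0.119

Ranks of variable 1: 8, 2, 6, 3, 4, 5, 1, 7
Ranks of variable 2: 3, 1, 2, 8, 5, 4, 6, 7
d = r₁ − r₂: 5, 1, 4, -5, -1, 1, -5, 0
d²: 25, 1, 16, 25, 1, 1, 25, 0; Σd² = 94
ρ = 1 − 6·94/(8·63) = 1 − 564/504 = -0.119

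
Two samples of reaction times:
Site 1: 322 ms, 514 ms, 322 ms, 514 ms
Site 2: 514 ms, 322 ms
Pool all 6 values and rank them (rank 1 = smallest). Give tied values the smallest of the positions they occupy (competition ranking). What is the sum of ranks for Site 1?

10

Sorted (ascending): 322, 322, 322, 514, 514, 514
The 3 values of 322 occupy positions 1–3 → each gets rank 1.
The 3 values of 514 occupy positions 4–6 → each gets rank 4.
Site 1 values → pooled ranks: 322→1, 514→4, 322→1, 514→4
Rank sum = 1 + 4 + 1 + 4 = 10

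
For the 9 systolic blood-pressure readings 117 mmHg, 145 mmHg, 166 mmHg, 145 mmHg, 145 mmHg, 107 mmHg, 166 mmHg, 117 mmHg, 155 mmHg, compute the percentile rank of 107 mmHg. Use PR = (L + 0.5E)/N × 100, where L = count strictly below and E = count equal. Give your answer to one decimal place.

N = 9.
Strictly below 107: 0. Equal to 107: 1.
PR = (0 + 0.5·1)/9 × 100 = 5.6

5.6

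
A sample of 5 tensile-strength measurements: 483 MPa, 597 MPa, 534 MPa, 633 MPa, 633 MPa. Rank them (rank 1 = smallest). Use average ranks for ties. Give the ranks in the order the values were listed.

1, 3, 2, 4.5, 4.5

Sorted (ascending): 483, 534, 597, 633, 633
The 2 values of 633 occupy positions 4–5 → average rank (4+5)/2 = 4.5.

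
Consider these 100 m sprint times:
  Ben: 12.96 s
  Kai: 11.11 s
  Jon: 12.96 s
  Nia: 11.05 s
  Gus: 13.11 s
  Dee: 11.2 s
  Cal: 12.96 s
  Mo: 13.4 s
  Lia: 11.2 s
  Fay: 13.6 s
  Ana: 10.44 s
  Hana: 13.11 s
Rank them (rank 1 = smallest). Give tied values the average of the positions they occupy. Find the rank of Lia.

4.5

Sorted (ascending): 10.44, 11.05, 11.11, 11.2, 11.2, 12.96, 12.96, 12.96, 13.11, 13.11, 13.4, 13.6
The 2 values of 11.2 occupy positions 4–5 → average rank (4+5)/2 = 4.5.
The 3 values of 12.96 occupy positions 6–8 → average rank 7.
The 2 values of 13.11 occupy positions 9–10 → average rank (9+10)/2 = 9.5.
Lia has value 11.2 s → rank 4.5.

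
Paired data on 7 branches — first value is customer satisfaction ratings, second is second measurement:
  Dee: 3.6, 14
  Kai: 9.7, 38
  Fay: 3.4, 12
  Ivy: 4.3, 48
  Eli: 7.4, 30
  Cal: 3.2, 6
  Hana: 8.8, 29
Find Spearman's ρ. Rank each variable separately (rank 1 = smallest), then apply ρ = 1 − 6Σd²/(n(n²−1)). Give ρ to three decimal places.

Ranks of variable 1: 3, 7, 2, 4, 5, 1, 6
Ranks of variable 2: 3, 6, 2, 7, 5, 1, 4
d = r₁ − r₂: 0, 1, 0, -3, 0, 0, 2
d²: 0, 1, 0, 9, 0, 0, 4; Σd² = 14
ρ = 1 − 6·14/(7·48) = 1 − 84/336 = 0.750

0.750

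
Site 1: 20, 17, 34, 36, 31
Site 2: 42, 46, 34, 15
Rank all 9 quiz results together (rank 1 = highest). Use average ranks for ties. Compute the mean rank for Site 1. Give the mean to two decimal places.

Sorted (descending): 46, 42, 36, 34, 34, 31, 20, 17, 15
The 2 values of 34 occupy positions 4–5 → average rank (4+5)/2 = 4.5.
Site 1 values → pooled ranks: 20→7, 17→8, 34→4.5, 36→3, 31→6
Mean rank = (7 + 8 + 4.5 + 3 + 6) / 5 = 5.70

5.70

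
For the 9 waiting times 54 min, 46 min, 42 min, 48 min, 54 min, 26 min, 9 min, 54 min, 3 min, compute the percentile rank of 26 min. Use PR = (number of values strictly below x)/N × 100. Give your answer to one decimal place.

22.2

N = 9.
Strictly below 26: 2. Equal to 26: 1.
PR = 2/9 × 100 = 22.2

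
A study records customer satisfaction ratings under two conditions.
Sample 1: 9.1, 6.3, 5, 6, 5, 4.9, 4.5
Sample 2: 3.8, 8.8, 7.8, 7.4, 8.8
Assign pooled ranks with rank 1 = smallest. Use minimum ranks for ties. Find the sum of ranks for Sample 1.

38

Sorted (ascending): 3.8, 4.5, 4.9, 5, 5, 6, 6.3, 7.4, 7.8, 8.8, 8.8, 9.1
The 2 values of 5 occupy positions 4–5 → each gets rank 4.
The 2 values of 8.8 occupy positions 10–11 → each gets rank 10.
Sample 1 values → pooled ranks: 9.1→12, 6.3→7, 5→4, 6→6, 5→4, 4.9→3, 4.5→2
Rank sum = 12 + 7 + 4 + 6 + 4 + 3 + 2 = 38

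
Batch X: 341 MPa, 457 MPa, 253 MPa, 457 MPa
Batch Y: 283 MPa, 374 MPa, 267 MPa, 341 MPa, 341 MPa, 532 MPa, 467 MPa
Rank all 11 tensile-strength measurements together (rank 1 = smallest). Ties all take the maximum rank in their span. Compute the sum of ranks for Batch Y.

Sorted (ascending): 253, 267, 283, 341, 341, 341, 374, 457, 457, 467, 532
The 3 values of 341 occupy positions 4–6 → each gets rank 6.
The 2 values of 457 occupy positions 8–9 → each gets rank 9.
Batch Y values → pooled ranks: 283→3, 374→7, 267→2, 341→6, 341→6, 532→11, 467→10
Rank sum = 3 + 7 + 2 + 6 + 6 + 11 + 10 = 45

45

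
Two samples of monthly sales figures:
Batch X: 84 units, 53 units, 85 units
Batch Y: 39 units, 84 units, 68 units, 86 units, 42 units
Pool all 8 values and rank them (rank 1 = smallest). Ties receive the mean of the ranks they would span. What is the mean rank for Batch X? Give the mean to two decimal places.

5.17

Sorted (ascending): 39, 42, 53, 68, 84, 84, 85, 86
The 2 values of 84 occupy positions 5–6 → average rank (5+6)/2 = 5.5.
Batch X values → pooled ranks: 84→5.5, 53→3, 85→7
Mean rank = (5.5 + 3 + 7) / 3 = 5.17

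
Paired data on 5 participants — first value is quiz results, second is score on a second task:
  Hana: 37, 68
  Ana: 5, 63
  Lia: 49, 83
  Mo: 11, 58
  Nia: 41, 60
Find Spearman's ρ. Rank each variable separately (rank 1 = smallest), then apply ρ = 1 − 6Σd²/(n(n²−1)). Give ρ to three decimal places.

Ranks of variable 1: 3, 1, 5, 2, 4
Ranks of variable 2: 4, 3, 5, 1, 2
d = r₁ − r₂: -1, -2, 0, 1, 2
d²: 1, 4, 0, 1, 4; Σd² = 10
ρ = 1 − 6·10/(5·24) = 1 − 60/120 = 0.500

0.500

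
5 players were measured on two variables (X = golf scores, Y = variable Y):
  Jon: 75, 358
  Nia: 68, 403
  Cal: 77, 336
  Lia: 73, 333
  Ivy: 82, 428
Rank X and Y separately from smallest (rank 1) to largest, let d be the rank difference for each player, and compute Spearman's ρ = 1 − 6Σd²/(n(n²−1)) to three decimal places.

0.300

Ranks of variable 1: 3, 1, 4, 2, 5
Ranks of variable 2: 3, 4, 2, 1, 5
d = r₁ − r₂: 0, -3, 2, 1, 0
d²: 0, 9, 4, 1, 0; Σd² = 14
ρ = 1 − 6·14/(5·24) = 1 − 84/120 = 0.300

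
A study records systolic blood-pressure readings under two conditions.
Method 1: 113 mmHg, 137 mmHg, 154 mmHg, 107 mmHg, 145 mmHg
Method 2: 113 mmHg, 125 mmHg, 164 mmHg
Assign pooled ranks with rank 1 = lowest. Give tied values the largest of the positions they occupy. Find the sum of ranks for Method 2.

15

Sorted (ascending): 107, 113, 113, 125, 137, 145, 154, 164
The 2 values of 113 occupy positions 2–3 → each gets rank 3.
Method 2 values → pooled ranks: 113→3, 125→4, 164→8
Rank sum = 3 + 4 + 8 = 15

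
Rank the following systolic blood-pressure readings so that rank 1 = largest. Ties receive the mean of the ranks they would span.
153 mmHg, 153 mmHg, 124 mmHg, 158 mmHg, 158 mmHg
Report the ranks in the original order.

Sorted (descending): 158, 158, 153, 153, 124
The 2 values of 158 occupy positions 1–2 → average rank (1+2)/2 = 1.5.
The 2 values of 153 occupy positions 3–4 → average rank (3+4)/2 = 3.5.

3.5, 3.5, 5, 1.5, 1.5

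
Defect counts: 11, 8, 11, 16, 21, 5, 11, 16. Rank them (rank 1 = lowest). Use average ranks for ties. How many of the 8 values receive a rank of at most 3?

Sorted (ascending): 5, 8, 11, 11, 11, 16, 16, 21
The 3 values of 11 occupy positions 3–5 → average rank 4.
The 2 values of 16 occupy positions 6–7 → average rank (6+7)/2 = 6.5.
Ranks ≤ 3: {1, 2} → 2 values.

2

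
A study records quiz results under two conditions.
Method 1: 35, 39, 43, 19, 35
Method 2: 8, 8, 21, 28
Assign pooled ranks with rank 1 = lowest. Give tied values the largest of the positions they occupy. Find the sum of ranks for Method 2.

13

Sorted (ascending): 8, 8, 19, 21, 28, 35, 35, 39, 43
The 2 values of 8 occupy positions 1–2 → each gets rank 2.
The 2 values of 35 occupy positions 6–7 → each gets rank 7.
Method 2 values → pooled ranks: 8→2, 8→2, 21→4, 28→5
Rank sum = 2 + 2 + 4 + 5 = 13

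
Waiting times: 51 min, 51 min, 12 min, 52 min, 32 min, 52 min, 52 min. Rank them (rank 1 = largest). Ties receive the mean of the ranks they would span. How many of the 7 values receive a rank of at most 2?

Sorted (descending): 52, 52, 52, 51, 51, 32, 12
The 3 values of 52 occupy positions 1–3 → average rank 2.
The 2 values of 51 occupy positions 4–5 → average rank (4+5)/2 = 4.5.
Ranks ≤ 2: {2, 2, 2} → 3 values.

3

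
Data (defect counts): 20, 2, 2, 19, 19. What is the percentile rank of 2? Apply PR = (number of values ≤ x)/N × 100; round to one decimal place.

N = 5.
Strictly below 2: 0. Equal to 2: 2.
PR = 2/5 × 100 = 40.0

40.0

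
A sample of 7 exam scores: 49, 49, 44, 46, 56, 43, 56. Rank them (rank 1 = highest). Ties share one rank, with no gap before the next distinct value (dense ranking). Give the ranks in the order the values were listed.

Sorted (descending): 56, 56, 49, 49, 46, 44, 43
The 2 values of 56 share dense rank 1.
The 2 values of 49 share dense rank 2.
Remaining distinct values take the next consecutive integers.

2, 2, 4, 3, 1, 5, 1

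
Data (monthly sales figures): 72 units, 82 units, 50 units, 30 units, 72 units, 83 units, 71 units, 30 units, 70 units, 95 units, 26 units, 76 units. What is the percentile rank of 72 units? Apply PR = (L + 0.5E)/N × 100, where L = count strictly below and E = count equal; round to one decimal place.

58.3

N = 12.
Strictly below 72: 6. Equal to 72: 2.
PR = (6 + 0.5·2)/12 × 100 = 58.3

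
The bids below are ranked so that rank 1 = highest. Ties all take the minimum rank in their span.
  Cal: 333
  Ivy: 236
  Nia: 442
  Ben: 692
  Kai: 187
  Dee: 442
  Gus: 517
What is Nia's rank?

3

Sorted (descending): 692, 517, 442, 442, 333, 236, 187
The 2 values of 442 occupy positions 3–4 → each gets rank 3.
Nia has value 442 → rank 3.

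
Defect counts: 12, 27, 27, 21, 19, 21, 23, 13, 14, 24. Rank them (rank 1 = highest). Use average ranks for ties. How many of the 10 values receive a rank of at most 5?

Sorted (descending): 27, 27, 24, 23, 21, 21, 19, 14, 13, 12
The 2 values of 27 occupy positions 1–2 → average rank (1+2)/2 = 1.5.
The 2 values of 21 occupy positions 5–6 → average rank (5+6)/2 = 5.5.
Ranks ≤ 5: {1.5, 1.5, 3, 4} → 4 values.

4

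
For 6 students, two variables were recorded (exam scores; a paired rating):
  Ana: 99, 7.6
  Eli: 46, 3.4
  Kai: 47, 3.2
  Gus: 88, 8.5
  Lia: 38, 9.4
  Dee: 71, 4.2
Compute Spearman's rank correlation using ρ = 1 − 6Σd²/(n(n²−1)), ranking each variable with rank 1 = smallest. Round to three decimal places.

Ranks of variable 1: 6, 2, 3, 5, 1, 4
Ranks of variable 2: 4, 2, 1, 5, 6, 3
d = r₁ − r₂: 2, 0, 2, 0, -5, 1
d²: 4, 0, 4, 0, 25, 1; Σd² = 34
ρ = 1 − 6·34/(6·35) = 1 − 204/210 = 0.029

0.029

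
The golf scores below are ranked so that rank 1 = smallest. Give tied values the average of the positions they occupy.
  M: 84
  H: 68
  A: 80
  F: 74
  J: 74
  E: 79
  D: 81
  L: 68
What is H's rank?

Sorted (ascending): 68, 68, 74, 74, 79, 80, 81, 84
The 2 values of 68 occupy positions 1–2 → average rank (1+2)/2 = 1.5.
The 2 values of 74 occupy positions 3–4 → average rank (3+4)/2 = 3.5.
H has value 68 → rank 1.5.

1.5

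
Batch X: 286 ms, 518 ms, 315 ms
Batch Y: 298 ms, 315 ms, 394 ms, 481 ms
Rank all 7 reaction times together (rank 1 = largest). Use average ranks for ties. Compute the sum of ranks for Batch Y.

15.5

Sorted (descending): 518, 481, 394, 315, 315, 298, 286
The 2 values of 315 occupy positions 4–5 → average rank (4+5)/2 = 4.5.
Batch Y values → pooled ranks: 298→6, 315→4.5, 394→3, 481→2
Rank sum = 6 + 4.5 + 3 + 2 = 15.5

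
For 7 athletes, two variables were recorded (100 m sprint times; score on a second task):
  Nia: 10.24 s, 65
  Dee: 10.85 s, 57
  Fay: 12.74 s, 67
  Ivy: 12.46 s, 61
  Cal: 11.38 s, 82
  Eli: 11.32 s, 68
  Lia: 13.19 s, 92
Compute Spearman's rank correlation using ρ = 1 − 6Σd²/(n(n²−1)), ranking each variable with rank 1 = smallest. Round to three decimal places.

Ranks of variable 1: 1, 2, 6, 5, 4, 3, 7
Ranks of variable 2: 3, 1, 4, 2, 6, 5, 7
d = r₁ − r₂: -2, 1, 2, 3, -2, -2, 0
d²: 4, 1, 4, 9, 4, 4, 0; Σd² = 26
ρ = 1 − 6·26/(7·48) = 1 − 156/336 = 0.536

0.536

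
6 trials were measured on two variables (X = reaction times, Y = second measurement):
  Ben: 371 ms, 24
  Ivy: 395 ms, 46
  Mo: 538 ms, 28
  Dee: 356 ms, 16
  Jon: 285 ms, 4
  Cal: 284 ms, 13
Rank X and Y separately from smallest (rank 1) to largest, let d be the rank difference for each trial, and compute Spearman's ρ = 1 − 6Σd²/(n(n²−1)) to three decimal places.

Ranks of variable 1: 4, 5, 6, 3, 2, 1
Ranks of variable 2: 4, 6, 5, 3, 1, 2
d = r₁ − r₂: 0, -1, 1, 0, 1, -1
d²: 0, 1, 1, 0, 1, 1; Σd² = 4
ρ = 1 − 6·4/(6·35) = 1 − 24/210 = 0.886

0.886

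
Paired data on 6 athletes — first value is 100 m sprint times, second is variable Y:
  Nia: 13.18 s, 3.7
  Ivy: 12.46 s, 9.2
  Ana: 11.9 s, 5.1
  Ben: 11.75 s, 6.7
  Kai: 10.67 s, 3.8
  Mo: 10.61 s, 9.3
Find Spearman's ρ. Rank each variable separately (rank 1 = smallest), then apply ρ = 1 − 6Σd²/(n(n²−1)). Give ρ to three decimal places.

Ranks of variable 1: 6, 5, 4, 3, 2, 1
Ranks of variable 2: 1, 5, 3, 4, 2, 6
d = r₁ − r₂: 5, 0, 1, -1, 0, -5
d²: 25, 0, 1, 1, 0, 25; Σd² = 52
ρ = 1 − 6·52/(6·35) = 1 − 312/210 = -0.486

-0.486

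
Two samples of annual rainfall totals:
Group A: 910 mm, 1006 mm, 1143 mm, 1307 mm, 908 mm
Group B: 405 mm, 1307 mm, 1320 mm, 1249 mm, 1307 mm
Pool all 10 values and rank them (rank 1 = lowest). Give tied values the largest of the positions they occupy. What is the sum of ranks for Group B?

Sorted (ascending): 405, 908, 910, 1006, 1143, 1249, 1307, 1307, 1307, 1320
The 3 values of 1307 occupy positions 7–9 → each gets rank 9.
Group B values → pooled ranks: 405→1, 1307→9, 1320→10, 1249→6, 1307→9
Rank sum = 1 + 9 + 10 + 6 + 9 = 35

35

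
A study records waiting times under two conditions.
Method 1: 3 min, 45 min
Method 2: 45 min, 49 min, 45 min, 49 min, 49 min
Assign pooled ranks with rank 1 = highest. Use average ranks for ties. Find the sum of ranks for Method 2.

16

Sorted (descending): 49, 49, 49, 45, 45, 45, 3
The 3 values of 49 occupy positions 1–3 → average rank 2.
The 3 values of 45 occupy positions 4–6 → average rank 5.
Method 2 values → pooled ranks: 45→5, 49→2, 45→5, 49→2, 49→2
Rank sum = 5 + 2 + 5 + 2 + 2 = 16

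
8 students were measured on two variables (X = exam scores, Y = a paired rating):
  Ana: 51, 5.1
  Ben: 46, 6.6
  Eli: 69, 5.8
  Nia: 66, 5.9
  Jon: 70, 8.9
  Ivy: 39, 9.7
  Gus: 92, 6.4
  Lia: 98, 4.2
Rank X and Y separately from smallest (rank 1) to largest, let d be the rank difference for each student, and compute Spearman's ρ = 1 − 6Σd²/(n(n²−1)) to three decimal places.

-0.476

Ranks of variable 1: 3, 2, 5, 4, 6, 1, 7, 8
Ranks of variable 2: 2, 6, 3, 4, 7, 8, 5, 1
d = r₁ − r₂: 1, -4, 2, 0, -1, -7, 2, 7
d²: 1, 16, 4, 0, 1, 49, 4, 49; Σd² = 124
ρ = 1 − 6·124/(8·63) = 1 − 744/504 = -0.476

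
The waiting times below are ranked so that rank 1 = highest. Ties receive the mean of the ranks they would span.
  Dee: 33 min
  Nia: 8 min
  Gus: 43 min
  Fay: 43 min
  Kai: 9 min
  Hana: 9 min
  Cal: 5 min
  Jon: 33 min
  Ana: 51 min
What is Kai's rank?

Sorted (descending): 51, 43, 43, 33, 33, 9, 9, 8, 5
The 2 values of 43 occupy positions 2–3 → average rank (2+3)/2 = 2.5.
The 2 values of 33 occupy positions 4–5 → average rank (4+5)/2 = 4.5.
The 2 values of 9 occupy positions 6–7 → average rank (6+7)/2 = 6.5.
Kai has value 9 min → rank 6.5.

6.5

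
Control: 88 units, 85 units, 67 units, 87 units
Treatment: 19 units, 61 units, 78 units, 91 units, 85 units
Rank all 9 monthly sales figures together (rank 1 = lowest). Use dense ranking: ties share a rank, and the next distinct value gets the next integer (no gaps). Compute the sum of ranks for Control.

Sorted (ascending): 19, 61, 67, 78, 85, 85, 87, 88, 91
The 2 values of 85 share dense rank 5.
Remaining distinct values take the next consecutive integers.
Control values → pooled ranks: 88→7, 85→5, 67→3, 87→6
Rank sum = 7 + 5 + 3 + 6 = 21

21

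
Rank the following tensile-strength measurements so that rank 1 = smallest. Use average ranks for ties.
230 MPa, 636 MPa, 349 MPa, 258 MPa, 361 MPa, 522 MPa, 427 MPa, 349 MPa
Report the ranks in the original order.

1, 8, 3.5, 2, 5, 7, 6, 3.5

Sorted (ascending): 230, 258, 349, 349, 361, 427, 522, 636
The 2 values of 349 occupy positions 3–4 → average rank (3+4)/2 = 3.5.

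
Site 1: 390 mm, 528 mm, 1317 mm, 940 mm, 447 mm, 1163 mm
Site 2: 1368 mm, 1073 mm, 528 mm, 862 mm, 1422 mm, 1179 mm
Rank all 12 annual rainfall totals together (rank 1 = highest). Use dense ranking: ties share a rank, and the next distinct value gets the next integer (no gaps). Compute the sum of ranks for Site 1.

45

Sorted (descending): 1422, 1368, 1317, 1179, 1163, 1073, 940, 862, 528, 528, 447, 390
The 2 values of 528 share dense rank 9.
Remaining distinct values take the next consecutive integers.
Site 1 values → pooled ranks: 390→11, 528→9, 1317→3, 940→7, 447→10, 1163→5
Rank sum = 11 + 9 + 3 + 7 + 10 + 5 = 45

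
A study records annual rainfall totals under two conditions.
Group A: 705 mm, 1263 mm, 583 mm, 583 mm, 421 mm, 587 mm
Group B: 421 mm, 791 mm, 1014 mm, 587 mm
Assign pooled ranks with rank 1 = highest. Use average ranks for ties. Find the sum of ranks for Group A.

35

Sorted (descending): 1263, 1014, 791, 705, 587, 587, 583, 583, 421, 421
The 2 values of 587 occupy positions 5–6 → average rank (5+6)/2 = 5.5.
The 2 values of 583 occupy positions 7–8 → average rank (7+8)/2 = 7.5.
The 2 values of 421 occupy positions 9–10 → average rank (9+10)/2 = 9.5.
Group A values → pooled ranks: 705→4, 1263→1, 583→7.5, 583→7.5, 421→9.5, 587→5.5
Rank sum = 4 + 1 + 7.5 + 7.5 + 9.5 + 5.5 = 35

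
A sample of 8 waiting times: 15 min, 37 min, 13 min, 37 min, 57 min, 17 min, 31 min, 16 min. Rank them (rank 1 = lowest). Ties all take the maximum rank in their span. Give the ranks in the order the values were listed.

Sorted (ascending): 13, 15, 16, 17, 31, 37, 37, 57
The 2 values of 37 occupy positions 6–7 → each gets rank 7.

2, 7, 1, 7, 8, 4, 5, 3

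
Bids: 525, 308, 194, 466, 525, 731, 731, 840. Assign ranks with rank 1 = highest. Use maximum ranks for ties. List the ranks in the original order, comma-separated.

Sorted (descending): 840, 731, 731, 525, 525, 466, 308, 194
The 2 values of 731 occupy positions 2–3 → each gets rank 3.
The 2 values of 525 occupy positions 4–5 → each gets rank 5.

5, 7, 8, 6, 5, 3, 3, 1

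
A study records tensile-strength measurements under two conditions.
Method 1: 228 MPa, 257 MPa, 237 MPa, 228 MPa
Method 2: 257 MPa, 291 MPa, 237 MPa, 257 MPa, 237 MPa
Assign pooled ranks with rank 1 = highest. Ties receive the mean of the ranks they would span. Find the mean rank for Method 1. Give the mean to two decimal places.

Sorted (descending): 291, 257, 257, 257, 237, 237, 237, 228, 228
The 3 values of 257 occupy positions 2–4 → average rank 3.
The 3 values of 237 occupy positions 5–7 → average rank 6.
The 2 values of 228 occupy positions 8–9 → average rank (8+9)/2 = 8.5.
Method 1 values → pooled ranks: 228→8.5, 257→3, 237→6, 228→8.5
Mean rank = (8.5 + 3 + 6 + 8.5) / 4 = 6.50

6.50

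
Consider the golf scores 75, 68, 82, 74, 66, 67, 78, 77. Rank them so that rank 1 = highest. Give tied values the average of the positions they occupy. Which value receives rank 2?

Sorted (descending): 82, 78, 77, 75, 74, 68, 67, 66
No ties — each value takes its position as its rank.
Rank 2 → value 78.

78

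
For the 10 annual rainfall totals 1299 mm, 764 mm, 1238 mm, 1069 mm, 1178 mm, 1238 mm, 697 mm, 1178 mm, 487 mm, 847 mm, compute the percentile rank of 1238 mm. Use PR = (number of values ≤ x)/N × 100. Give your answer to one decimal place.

N = 10.
Strictly below 1238: 7. Equal to 1238: 2.
PR = 9/10 × 100 = 90.0

90.0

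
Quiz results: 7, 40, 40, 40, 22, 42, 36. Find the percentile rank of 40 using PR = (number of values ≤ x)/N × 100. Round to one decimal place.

85.7

N = 7.
Strictly below 40: 3. Equal to 40: 3.
PR = 6/7 × 100 = 85.7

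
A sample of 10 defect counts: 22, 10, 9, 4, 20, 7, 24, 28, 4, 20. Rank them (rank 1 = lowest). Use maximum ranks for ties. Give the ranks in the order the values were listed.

8, 5, 4, 2, 7, 3, 9, 10, 2, 7

Sorted (ascending): 4, 4, 7, 9, 10, 20, 20, 22, 24, 28
The 2 values of 4 occupy positions 1–2 → each gets rank 2.
The 2 values of 20 occupy positions 6–7 → each gets rank 7.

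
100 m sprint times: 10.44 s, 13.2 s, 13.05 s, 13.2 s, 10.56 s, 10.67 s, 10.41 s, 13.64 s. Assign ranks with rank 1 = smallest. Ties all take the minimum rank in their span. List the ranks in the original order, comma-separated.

2, 6, 5, 6, 3, 4, 1, 8

Sorted (ascending): 10.41, 10.44, 10.56, 10.67, 13.05, 13.2, 13.2, 13.64
The 2 values of 13.2 occupy positions 6–7 → each gets rank 6.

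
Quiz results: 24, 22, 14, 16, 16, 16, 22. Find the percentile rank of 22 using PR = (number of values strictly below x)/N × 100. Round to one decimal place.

57.1

N = 7.
Strictly below 22: 4. Equal to 22: 2.
PR = 4/7 × 100 = 57.1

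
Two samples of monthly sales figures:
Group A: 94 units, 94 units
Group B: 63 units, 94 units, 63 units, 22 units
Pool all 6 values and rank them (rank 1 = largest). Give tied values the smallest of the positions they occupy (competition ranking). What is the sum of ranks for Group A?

Sorted (descending): 94, 94, 94, 63, 63, 22
The 3 values of 94 occupy positions 1–3 → each gets rank 1.
The 2 values of 63 occupy positions 4–5 → each gets rank 4.
Group A values → pooled ranks: 94→1, 94→1
Rank sum = 1 + 1 = 2

2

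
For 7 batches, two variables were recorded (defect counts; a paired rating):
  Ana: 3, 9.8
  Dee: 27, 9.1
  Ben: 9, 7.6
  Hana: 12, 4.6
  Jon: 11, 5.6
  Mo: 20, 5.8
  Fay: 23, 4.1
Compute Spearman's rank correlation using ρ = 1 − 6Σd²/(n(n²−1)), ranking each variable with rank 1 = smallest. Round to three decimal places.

-0.357

Ranks of variable 1: 1, 7, 2, 4, 3, 5, 6
Ranks of variable 2: 7, 6, 5, 2, 3, 4, 1
d = r₁ − r₂: -6, 1, -3, 2, 0, 1, 5
d²: 36, 1, 9, 4, 0, 1, 25; Σd² = 76
ρ = 1 − 6·76/(7·48) = 1 − 456/336 = -0.357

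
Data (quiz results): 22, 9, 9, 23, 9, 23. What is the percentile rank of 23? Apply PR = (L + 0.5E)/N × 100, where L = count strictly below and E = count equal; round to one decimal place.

83.3

N = 6.
Strictly below 23: 4. Equal to 23: 2.
PR = (4 + 0.5·2)/6 × 100 = 83.3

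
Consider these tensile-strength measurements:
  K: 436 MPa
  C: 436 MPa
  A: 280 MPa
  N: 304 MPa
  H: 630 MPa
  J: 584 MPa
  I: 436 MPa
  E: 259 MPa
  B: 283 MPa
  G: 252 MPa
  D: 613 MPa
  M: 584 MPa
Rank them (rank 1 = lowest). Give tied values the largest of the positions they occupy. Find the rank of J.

Sorted (ascending): 252, 259, 280, 283, 304, 436, 436, 436, 584, 584, 613, 630
The 3 values of 436 occupy positions 6–8 → each gets rank 8.
The 2 values of 584 occupy positions 9–10 → each gets rank 10.
J has value 584 MPa → rank 10.

10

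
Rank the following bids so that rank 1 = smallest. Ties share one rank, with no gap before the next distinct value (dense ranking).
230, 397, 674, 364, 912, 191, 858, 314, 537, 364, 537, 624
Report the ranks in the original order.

2, 5, 8, 4, 10, 1, 9, 3, 6, 4, 6, 7

Sorted (ascending): 191, 230, 314, 364, 364, 397, 537, 537, 624, 674, 858, 912
The 2 values of 364 share dense rank 4.
The 2 values of 537 share dense rank 6.
Remaining distinct values take the next consecutive integers.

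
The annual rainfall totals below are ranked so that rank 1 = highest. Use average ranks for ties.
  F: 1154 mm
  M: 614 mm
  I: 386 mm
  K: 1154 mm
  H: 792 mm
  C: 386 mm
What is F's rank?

1.5

Sorted (descending): 1154, 1154, 792, 614, 386, 386
The 2 values of 1154 occupy positions 1–2 → average rank (1+2)/2 = 1.5.
The 2 values of 386 occupy positions 5–6 → average rank (5+6)/2 = 5.5.
F has value 1154 mm → rank 1.5.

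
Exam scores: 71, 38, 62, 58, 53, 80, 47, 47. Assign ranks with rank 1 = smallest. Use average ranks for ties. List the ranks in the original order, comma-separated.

Sorted (ascending): 38, 47, 47, 53, 58, 62, 71, 80
The 2 values of 47 occupy positions 2–3 → average rank (2+3)/2 = 2.5.

7, 1, 6, 5, 4, 8, 2.5, 2.5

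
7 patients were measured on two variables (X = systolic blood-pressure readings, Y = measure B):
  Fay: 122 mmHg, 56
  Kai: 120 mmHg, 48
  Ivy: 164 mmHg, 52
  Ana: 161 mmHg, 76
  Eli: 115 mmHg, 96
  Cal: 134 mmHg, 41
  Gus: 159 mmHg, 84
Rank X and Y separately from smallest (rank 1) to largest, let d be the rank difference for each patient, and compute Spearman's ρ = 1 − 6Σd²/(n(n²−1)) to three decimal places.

-0.143

Ranks of variable 1: 3, 2, 7, 6, 1, 4, 5
Ranks of variable 2: 4, 2, 3, 5, 7, 1, 6
d = r₁ − r₂: -1, 0, 4, 1, -6, 3, -1
d²: 1, 0, 16, 1, 36, 9, 1; Σd² = 64
ρ = 1 − 6·64/(7·48) = 1 − 384/336 = -0.143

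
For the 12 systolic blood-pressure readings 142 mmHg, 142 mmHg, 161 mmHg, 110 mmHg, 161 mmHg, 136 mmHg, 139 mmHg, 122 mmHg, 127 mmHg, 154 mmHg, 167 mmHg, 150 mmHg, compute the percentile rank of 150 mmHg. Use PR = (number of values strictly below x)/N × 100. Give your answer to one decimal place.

58.3

N = 12.
Strictly below 150: 7. Equal to 150: 1.
PR = 7/12 × 100 = 58.3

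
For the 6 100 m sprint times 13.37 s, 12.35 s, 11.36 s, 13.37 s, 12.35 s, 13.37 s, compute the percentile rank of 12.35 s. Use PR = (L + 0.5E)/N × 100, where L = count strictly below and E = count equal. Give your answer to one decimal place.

33.3

N = 6.
Strictly below 12.35: 1. Equal to 12.35: 2.
PR = (1 + 0.5·2)/6 × 100 = 33.3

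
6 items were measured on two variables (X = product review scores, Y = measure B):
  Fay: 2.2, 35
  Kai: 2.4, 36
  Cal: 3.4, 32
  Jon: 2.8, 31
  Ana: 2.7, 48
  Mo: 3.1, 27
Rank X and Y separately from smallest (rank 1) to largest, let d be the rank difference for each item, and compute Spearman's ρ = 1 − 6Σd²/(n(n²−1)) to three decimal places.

Ranks of variable 1: 1, 2, 6, 4, 3, 5
Ranks of variable 2: 4, 5, 3, 2, 6, 1
d = r₁ − r₂: -3, -3, 3, 2, -3, 4
d²: 9, 9, 9, 4, 9, 16; Σd² = 56
ρ = 1 − 6·56/(6·35) = 1 − 336/210 = -0.600

-0.600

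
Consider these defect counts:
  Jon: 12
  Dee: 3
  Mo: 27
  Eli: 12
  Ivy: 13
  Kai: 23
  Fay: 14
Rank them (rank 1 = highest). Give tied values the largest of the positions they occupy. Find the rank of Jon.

6

Sorted (descending): 27, 23, 14, 13, 12, 12, 3
The 2 values of 12 occupy positions 5–6 → each gets rank 6.
Jon has value 12 → rank 6.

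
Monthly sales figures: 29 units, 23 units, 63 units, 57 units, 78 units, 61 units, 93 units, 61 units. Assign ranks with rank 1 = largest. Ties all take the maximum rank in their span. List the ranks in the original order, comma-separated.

Sorted (descending): 93, 78, 63, 61, 61, 57, 29, 23
The 2 values of 61 occupy positions 4–5 → each gets rank 5.

7, 8, 3, 6, 2, 5, 1, 5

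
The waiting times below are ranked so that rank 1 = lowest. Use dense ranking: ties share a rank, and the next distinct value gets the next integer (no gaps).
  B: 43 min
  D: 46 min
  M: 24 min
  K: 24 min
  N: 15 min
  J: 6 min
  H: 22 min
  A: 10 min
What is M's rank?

Sorted (ascending): 6, 10, 15, 22, 24, 24, 43, 46
The 2 values of 24 share dense rank 5.
Remaining distinct values take the next consecutive integers.
M has value 24 min → rank 5.

5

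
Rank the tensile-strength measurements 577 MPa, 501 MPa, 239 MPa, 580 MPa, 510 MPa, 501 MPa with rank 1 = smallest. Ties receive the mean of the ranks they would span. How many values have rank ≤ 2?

Sorted (ascending): 239, 501, 501, 510, 577, 580
The 2 values of 501 occupy positions 2–3 → average rank (2+3)/2 = 2.5.
Ranks ≤ 2: {1} → 1 value.

1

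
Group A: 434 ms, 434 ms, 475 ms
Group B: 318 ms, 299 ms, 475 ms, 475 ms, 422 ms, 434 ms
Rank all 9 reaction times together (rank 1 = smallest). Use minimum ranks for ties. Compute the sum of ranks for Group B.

24

Sorted (ascending): 299, 318, 422, 434, 434, 434, 475, 475, 475
The 3 values of 434 occupy positions 4–6 → each gets rank 4.
The 3 values of 475 occupy positions 7–9 → each gets rank 7.
Group B values → pooled ranks: 318→2, 299→1, 475→7, 475→7, 422→3, 434→4
Rank sum = 2 + 1 + 7 + 7 + 3 + 4 = 24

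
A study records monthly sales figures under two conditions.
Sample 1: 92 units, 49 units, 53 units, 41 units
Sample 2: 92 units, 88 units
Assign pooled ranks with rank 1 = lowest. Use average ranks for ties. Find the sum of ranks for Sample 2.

Sorted (ascending): 41, 49, 53, 88, 92, 92
The 2 values of 92 occupy positions 5–6 → average rank (5+6)/2 = 5.5.
Sample 2 values → pooled ranks: 92→5.5, 88→4
Rank sum = 5.5 + 4 = 9.5

9.5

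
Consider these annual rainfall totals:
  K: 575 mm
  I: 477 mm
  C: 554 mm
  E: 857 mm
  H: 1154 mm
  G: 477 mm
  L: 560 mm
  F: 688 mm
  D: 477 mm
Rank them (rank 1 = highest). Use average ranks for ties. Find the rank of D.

Sorted (descending): 1154, 857, 688, 575, 560, 554, 477, 477, 477
The 3 values of 477 occupy positions 7–9 → average rank 8.
D has value 477 mm → rank 8.

8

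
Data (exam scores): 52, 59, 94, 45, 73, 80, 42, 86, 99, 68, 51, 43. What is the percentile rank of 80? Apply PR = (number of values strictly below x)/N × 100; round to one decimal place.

N = 12.
Strictly below 80: 8. Equal to 80: 1.
PR = 8/12 × 100 = 66.7

66.7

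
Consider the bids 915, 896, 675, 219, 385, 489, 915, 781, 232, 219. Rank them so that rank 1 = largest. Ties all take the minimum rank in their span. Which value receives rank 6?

489

Sorted (descending): 915, 915, 896, 781, 675, 489, 385, 232, 219, 219
The 2 values of 915 occupy positions 1–2 → each gets rank 1.
The 2 values of 219 occupy positions 9–10 → each gets rank 9.
Rank 6 → value 489.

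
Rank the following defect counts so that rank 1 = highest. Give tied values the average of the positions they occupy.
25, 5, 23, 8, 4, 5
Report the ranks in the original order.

1, 4.5, 2, 3, 6, 4.5

Sorted (descending): 25, 23, 8, 5, 5, 4
The 2 values of 5 occupy positions 4–5 → average rank (4+5)/2 = 4.5.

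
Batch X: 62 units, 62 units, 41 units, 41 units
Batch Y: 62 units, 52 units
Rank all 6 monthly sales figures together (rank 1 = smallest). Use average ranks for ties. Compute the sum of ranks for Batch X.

13

Sorted (ascending): 41, 41, 52, 62, 62, 62
The 2 values of 41 occupy positions 1–2 → average rank (1+2)/2 = 1.5.
The 3 values of 62 occupy positions 4–6 → average rank 5.
Batch X values → pooled ranks: 62→5, 62→5, 41→1.5, 41→1.5
Rank sum = 5 + 5 + 1.5 + 1.5 = 13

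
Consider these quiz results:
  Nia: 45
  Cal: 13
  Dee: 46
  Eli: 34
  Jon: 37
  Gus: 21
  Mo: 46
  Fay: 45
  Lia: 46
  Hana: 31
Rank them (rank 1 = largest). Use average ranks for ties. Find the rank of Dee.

Sorted (descending): 46, 46, 46, 45, 45, 37, 34, 31, 21, 13
The 3 values of 46 occupy positions 1–3 → average rank 2.
The 2 values of 45 occupy positions 4–5 → average rank (4+5)/2 = 4.5.
Dee has value 46 → rank 2.

2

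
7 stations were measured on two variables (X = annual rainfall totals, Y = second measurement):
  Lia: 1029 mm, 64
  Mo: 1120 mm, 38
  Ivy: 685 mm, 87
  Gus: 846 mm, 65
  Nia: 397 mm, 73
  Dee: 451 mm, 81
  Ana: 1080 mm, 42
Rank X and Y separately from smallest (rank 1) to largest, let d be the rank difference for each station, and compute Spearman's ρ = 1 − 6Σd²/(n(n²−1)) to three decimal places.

Ranks of variable 1: 5, 7, 3, 4, 1, 2, 6
Ranks of variable 2: 3, 1, 7, 4, 5, 6, 2
d = r₁ − r₂: 2, 6, -4, 0, -4, -4, 4
d²: 4, 36, 16, 0, 16, 16, 16; Σd² = 104
ρ = 1 − 6·104/(7·48) = 1 − 624/336 = -0.857

-0.857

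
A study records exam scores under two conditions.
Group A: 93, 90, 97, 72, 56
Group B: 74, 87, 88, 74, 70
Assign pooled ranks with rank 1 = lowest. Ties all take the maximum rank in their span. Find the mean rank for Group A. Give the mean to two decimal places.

Sorted (ascending): 56, 70, 72, 74, 74, 87, 88, 90, 93, 97
The 2 values of 74 occupy positions 4–5 → each gets rank 5.
Group A values → pooled ranks: 93→9, 90→8, 97→10, 72→3, 56→1
Mean rank = (9 + 8 + 10 + 3 + 1) / 5 = 6.20

6.20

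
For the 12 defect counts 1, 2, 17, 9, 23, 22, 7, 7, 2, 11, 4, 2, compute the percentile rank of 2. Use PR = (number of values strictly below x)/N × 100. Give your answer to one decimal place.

8.3

N = 12.
Strictly below 2: 1. Equal to 2: 3.
PR = 1/12 × 100 = 8.3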